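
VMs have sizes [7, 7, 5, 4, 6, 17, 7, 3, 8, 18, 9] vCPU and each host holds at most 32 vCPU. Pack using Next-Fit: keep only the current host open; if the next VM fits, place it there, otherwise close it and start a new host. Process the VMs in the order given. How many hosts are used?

host 1: place 7 vCPU, 25 vCPU left
host 1: place 7 vCPU, 18 vCPU left
host 1: place 5 vCPU, 13 vCPU left
host 1: place 4 vCPU, 9 vCPU left
host 1: place 6 vCPU, 3 vCPU left
host 2: place 17 vCPU, 15 vCPU left
host 2: place 7 vCPU, 8 vCPU left
host 2: place 3 vCPU, 5 vCPU left
host 3: place 8 vCPU, 24 vCPU left
host 3: place 18 vCPU, 6 vCPU left
host 4: place 9 vCPU, 23 vCPU left
Final hosts: [7,7,5,4,6] [17,7,3] [8,18] [9].

4 hosts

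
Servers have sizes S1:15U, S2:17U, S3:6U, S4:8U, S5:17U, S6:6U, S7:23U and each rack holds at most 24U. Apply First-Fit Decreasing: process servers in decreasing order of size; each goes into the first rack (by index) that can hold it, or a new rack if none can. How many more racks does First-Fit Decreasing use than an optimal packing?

0

First-Fit Decreasing: [23] [17,6] [17,6] [15,8] → 4 racks.
Total size 92U; any packing needs at least ⌈92/24⌉ = 4 racks.
So 4 is already optimal.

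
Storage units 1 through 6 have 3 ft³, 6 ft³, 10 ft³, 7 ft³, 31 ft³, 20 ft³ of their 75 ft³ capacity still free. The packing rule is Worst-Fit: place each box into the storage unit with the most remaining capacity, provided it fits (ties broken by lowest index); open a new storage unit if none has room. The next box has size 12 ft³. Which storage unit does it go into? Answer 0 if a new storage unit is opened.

5

Storage units with room: storage unit 5 (31 ft³), storage unit 6 (20 ft³).
Most room is storage unit 5 with 31 ft³ free.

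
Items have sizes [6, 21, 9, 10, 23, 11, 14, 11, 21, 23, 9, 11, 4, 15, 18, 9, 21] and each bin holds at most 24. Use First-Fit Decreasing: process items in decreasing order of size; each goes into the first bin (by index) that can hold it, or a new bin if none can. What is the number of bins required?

Sorted descending: 23, 23, 21, 21, 21, 18, 15, 14, 11, 11, 11, 10, 9, 9, 9, 6, 4.
bin 1: place 23, 1 left
bin 2: place 23, 1 left
bin 3: place 21, 3 left
bin 4: place 21, 3 left
bin 5: place 21, 3 left
bin 6: place 18, 6 left
bin 7: place 15, 9 left
bin 8: place 14, 10 left
bin 9: place 11, 13 left
bin 9: place 11, 2 left
bin 10: place 11, 13 left
bin 8: place 10, 0 left
bin 7: place 9, 0 left
bin 10: place 9, 4 left
bin 11: place 9, 15 left
bin 6: place 6, 0 left
bin 10: place 4, 0 left
Final bins: [23] [23] [21] [21] [21] [18,6] [15,9] [14,10] [11,11] [11,9,4] [9].

11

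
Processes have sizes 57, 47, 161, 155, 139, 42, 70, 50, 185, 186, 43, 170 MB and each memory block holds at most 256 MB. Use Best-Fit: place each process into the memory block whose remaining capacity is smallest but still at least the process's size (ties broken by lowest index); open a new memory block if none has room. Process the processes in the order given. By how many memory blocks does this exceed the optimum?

0

Best-Fit: [57,47,139] [161,42,50] [155,70] [185] [186,43] [170] → 6 memory blocks.
Total size 1305 MB; any packing needs at least ⌈1305/256⌉ = 6 memory blocks.
So 6 is already optimal.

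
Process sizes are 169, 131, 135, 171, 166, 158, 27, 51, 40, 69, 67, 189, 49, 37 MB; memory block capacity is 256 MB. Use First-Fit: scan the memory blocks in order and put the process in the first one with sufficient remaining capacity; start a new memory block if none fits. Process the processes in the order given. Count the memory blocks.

7

memory block 1: place 169 MB, 87 MB left
memory block 2: place 131 MB, 125 MB left
memory block 3: place 135 MB, 121 MB left
memory block 4: place 171 MB, 85 MB left
memory block 5: place 166 MB, 90 MB left
memory block 6: place 158 MB, 98 MB left
memory block 1: place 27 MB, 60 MB left
memory block 1: place 51 MB, 9 MB left
memory block 2: place 40 MB, 85 MB left
memory block 2: place 69 MB, 16 MB left
memory block 3: place 67 MB, 54 MB left
memory block 7: place 189 MB, 67 MB left
memory block 3: place 49 MB, 5 MB left
memory block 4: place 37 MB, 48 MB left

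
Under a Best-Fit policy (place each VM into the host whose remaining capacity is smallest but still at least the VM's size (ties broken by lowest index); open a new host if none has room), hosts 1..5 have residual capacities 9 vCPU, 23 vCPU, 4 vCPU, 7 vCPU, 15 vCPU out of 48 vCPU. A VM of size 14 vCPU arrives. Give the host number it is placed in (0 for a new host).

Hosts with room: host 2 (23 vCPU), host 5 (15 vCPU).
Tightest fit is host 5 with 15 vCPU free.

5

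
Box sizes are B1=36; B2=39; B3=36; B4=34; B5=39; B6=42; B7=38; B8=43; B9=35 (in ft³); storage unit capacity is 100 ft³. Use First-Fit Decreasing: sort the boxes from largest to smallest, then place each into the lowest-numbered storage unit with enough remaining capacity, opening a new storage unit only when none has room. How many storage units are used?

Sorted descending: 43, 42, 39, 39, 38, 36, 36, 35, 34.
43 ft³ → storage unit 1 (remaining 57 ft³)
42 ft³ → storage unit 1 (remaining 15 ft³)
39 ft³ → storage unit 2 (remaining 61 ft³)
39 ft³ → storage unit 2 (remaining 22 ft³)
38 ft³ → storage unit 3 (remaining 62 ft³)
36 ft³ → storage unit 3 (remaining 26 ft³)
36 ft³ → storage unit 4 (remaining 64 ft³)
35 ft³ → storage unit 4 (remaining 29 ft³)
34 ft³ → storage unit 5 (remaining 66 ft³)

5 storage units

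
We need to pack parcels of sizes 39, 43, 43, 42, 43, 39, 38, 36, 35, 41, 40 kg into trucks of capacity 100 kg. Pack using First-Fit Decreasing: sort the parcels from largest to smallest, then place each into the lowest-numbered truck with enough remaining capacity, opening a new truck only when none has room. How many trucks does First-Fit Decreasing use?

6

Sorted descending: 43, 43, 43, 42, 41, 40, 39, 39, 38, 36, 35.
Put 43 kg in truck 1; 57 kg remain.
Put 43 kg in truck 1; 14 kg remain.
Put 43 kg in truck 2; 57 kg remain.
Put 42 kg in truck 2; 15 kg remain.
Put 41 kg in truck 3; 59 kg remain.
Put 40 kg in truck 3; 19 kg remain.
Put 39 kg in truck 4; 61 kg remain.
Put 39 kg in truck 4; 22 kg remain.
Put 38 kg in truck 5; 62 kg remain.
Put 36 kg in truck 5; 26 kg remain.
Put 35 kg in truck 6; 65 kg remain.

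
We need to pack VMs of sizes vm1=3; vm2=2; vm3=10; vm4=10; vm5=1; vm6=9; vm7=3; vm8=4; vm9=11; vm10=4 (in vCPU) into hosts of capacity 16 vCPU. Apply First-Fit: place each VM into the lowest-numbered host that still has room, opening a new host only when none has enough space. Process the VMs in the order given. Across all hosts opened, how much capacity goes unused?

7

host 1: place vm1 (3 vCPU), 13 vCPU left
host 1: place vm2 (2 vCPU), 11 vCPU left
host 1: place vm3 (10 vCPU), 1 vCPU left
host 2: place vm4 (10 vCPU), 6 vCPU left
host 1: place vm5 (1 vCPU), 0 vCPU left
host 3: place vm6 (9 vCPU), 7 vCPU left
host 2: place vm7 (3 vCPU), 3 vCPU left
host 3: place vm8 (4 vCPU), 3 vCPU left
host 4: place vm9 (11 vCPU), 5 vCPU left
host 4: place vm10 (4 vCPU), 1 vCPU left
4 hosts × 16 vCPU = 64 vCPU; used 57 vCPU; unused 7 vCPU.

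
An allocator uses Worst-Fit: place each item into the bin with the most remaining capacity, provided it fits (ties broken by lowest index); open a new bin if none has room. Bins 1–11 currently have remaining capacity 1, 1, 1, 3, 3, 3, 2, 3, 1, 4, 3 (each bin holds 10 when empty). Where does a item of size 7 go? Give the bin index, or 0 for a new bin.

0

No bin has ≥ 7 free, so a new bin is opened.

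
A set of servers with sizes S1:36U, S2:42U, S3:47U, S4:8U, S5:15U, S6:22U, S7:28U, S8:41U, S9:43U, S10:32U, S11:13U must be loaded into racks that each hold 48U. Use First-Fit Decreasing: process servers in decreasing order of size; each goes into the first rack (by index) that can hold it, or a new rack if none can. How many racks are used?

Sorted descending: 47, 43, 42, 41, 36, 32, 28, 22, 15, 13, 8.
47U → rack 1 (remaining 1U)
43U → rack 2 (remaining 5U)
42U → rack 3 (remaining 6U)
41U → rack 4 (remaining 7U)
36U → rack 5 (remaining 12U)
32U → rack 6 (remaining 16U)
28U → rack 7 (remaining 20U)
22U → rack 8 (remaining 26U)
15U → rack 6 (remaining 1U)
13U → rack 7 (remaining 7U)
8U → rack 5 (remaining 4U)

8 racks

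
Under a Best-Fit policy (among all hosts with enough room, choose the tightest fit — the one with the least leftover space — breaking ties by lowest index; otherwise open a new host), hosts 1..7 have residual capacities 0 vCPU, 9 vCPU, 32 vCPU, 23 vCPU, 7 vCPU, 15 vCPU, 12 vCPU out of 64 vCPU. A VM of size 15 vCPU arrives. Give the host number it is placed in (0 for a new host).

6

Hosts with room: host 3 (32 vCPU), host 4 (23 vCPU), host 6 (15 vCPU).
Tightest fit is host 6 with 15 vCPU free.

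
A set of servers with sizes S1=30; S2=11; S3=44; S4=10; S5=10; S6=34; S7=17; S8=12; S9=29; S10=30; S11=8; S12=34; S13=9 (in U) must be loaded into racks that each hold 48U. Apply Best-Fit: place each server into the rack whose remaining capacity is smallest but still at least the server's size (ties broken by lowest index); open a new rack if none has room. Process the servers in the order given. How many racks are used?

rack 1: place S1 (30U), 18U left
rack 1: place S2 (11U), 7U left
rack 2: place S3 (44U), 4U left
rack 3: place S4 (10U), 38U left
rack 3: place S5 (10U), 28U left
rack 4: place S6 (34U), 14U left
rack 3: place S7 (17U), 11U left
rack 4: place S8 (12U), 2U left
rack 5: place S9 (29U), 19U left
rack 6: place S10 (30U), 18U left
rack 3: place S11 (8U), 3U left
rack 7: place S12 (34U), 14U left
rack 7: place S13 (9U), 5U left
Final racks: [30,11] [44] [10,10,17,8] [34,12] [29] [30] [34,9].

7 racks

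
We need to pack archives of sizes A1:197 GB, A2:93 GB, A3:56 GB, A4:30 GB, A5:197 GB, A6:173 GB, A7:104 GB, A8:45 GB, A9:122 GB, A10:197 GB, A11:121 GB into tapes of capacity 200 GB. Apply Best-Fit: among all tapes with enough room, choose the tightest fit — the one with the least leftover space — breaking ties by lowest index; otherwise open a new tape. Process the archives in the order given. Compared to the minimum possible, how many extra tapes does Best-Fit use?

Best-Fit: [197] [93,56,30] [197] [173] [104,45] [122] [197] [121] → 8 tapes.
Total size 1335 GB; any packing needs at least ⌈1335/200⌉ = 7 tapes.
An optimal packing achieves that bound: [197] [197] [197] [173] [122,56] [121,45,30] [104,93] → 7 tapes.
Excess: 8 − 7 = 1.

1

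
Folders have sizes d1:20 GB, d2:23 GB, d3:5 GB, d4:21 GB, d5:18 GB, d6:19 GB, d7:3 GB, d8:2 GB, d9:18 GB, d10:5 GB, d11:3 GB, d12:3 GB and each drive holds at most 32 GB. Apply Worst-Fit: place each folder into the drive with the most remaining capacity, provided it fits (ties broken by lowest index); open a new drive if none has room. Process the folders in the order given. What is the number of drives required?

d1 (20 GB) → drive 1 (remaining 12 GB)
d2 (23 GB) → drive 2 (remaining 9 GB)
d3 (5 GB) → drive 1 (remaining 7 GB)
d4 (21 GB) → drive 3 (remaining 11 GB)
d5 (18 GB) → drive 4 (remaining 14 GB)
d6 (19 GB) → drive 5 (remaining 13 GB)
d7 (3 GB) → drive 4 (remaining 11 GB)
d8 (2 GB) → drive 5 (remaining 11 GB)
d9 (18 GB) → drive 6 (remaining 14 GB)
d10 (5 GB) → drive 6 (remaining 9 GB)
d11 (3 GB) → drive 3 (remaining 8 GB)
d12 (3 GB) → drive 4 (remaining 8 GB)
Final drives: [20,5] [23] [21,3] [18,3,3] [19,2] [18,5].

6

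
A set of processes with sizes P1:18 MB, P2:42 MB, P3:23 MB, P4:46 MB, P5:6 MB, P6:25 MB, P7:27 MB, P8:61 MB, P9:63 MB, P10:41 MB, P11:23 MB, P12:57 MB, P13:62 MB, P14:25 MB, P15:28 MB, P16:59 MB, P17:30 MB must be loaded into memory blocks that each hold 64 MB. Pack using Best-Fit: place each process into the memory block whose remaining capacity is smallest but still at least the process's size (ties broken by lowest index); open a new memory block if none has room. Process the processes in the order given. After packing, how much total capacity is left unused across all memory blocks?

68

Put P1 (18 MB) in memory block 1; 46 MB remain.
Put P2 (42 MB) in memory block 1; 4 MB remain.
Put P3 (23 MB) in memory block 2; 41 MB remain.
Put P4 (46 MB) in memory block 3; 18 MB remain.
Put P5 (6 MB) in memory block 3; 12 MB remain.
Put P6 (25 MB) in memory block 2; 16 MB remain.
Put P7 (27 MB) in memory block 4; 37 MB remain.
Put P8 (61 MB) in memory block 5; 3 MB remain.
Put P9 (63 MB) in memory block 6; 1 MB remain.
Put P10 (41 MB) in memory block 7; 23 MB remain.
Put P11 (23 MB) in memory block 7; 0 MB remain.
Put P12 (57 MB) in memory block 8; 7 MB remain.
Put P13 (62 MB) in memory block 9; 2 MB remain.
Put P14 (25 MB) in memory block 4; 12 MB remain.
Put P15 (28 MB) in memory block 10; 36 MB remain.
Put P16 (59 MB) in memory block 11; 5 MB remain.
Put P17 (30 MB) in memory block 10; 6 MB remain.
11 memory blocks × 64 MB = 704 MB; used 636 MB; unused 68 MB.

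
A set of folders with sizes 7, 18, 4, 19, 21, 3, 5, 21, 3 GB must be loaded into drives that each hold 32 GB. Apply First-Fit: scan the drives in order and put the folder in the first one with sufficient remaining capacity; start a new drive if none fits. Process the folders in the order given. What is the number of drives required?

4

7 GB → drive 1 (remaining 25 GB)
18 GB → drive 1 (remaining 7 GB)
4 GB → drive 1 (remaining 3 GB)
19 GB → drive 2 (remaining 13 GB)
21 GB → drive 3 (remaining 11 GB)
3 GB → drive 1 (remaining 0 GB)
5 GB → drive 2 (remaining 8 GB)
21 GB → drive 4 (remaining 11 GB)
3 GB → drive 2 (remaining 5 GB)
Final drives: [7,18,4,3] [19,5,3] [21] [21].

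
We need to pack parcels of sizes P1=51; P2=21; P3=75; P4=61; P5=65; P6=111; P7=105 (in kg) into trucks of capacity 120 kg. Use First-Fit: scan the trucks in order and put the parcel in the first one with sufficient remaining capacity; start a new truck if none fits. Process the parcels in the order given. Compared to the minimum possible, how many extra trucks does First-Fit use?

1

First-Fit: [51,21] [75] [61] [65] [111] [105] → 6 trucks.
Total size 489 kg; any packing needs at least ⌈489/120⌉ = 5 trucks.
An optimal packing achieves that bound: [111] [105] [75,21] [65,51] [61] → 5 trucks.
Excess: 6 − 5 = 1.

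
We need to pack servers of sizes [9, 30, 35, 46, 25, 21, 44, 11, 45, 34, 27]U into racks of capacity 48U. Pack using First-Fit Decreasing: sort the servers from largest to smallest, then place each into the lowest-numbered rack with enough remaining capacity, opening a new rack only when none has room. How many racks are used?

Sorted descending: 46, 45, 44, 35, 34, 30, 27, 25, 21, 11, 9.
Put 46U in rack 1; 2U remain.
Put 45U in rack 2; 3U remain.
Put 44U in rack 3; 4U remain.
Put 35U in rack 4; 13U remain.
Put 34U in rack 5; 14U remain.
Put 30U in rack 6; 18U remain.
Put 27U in rack 7; 21U remain.
Put 25U in rack 8; 23U remain.
Put 21U in rack 7; 0U remain.
Put 11U in rack 4; 2U remain.
Put 9U in rack 5; 5U remain.

8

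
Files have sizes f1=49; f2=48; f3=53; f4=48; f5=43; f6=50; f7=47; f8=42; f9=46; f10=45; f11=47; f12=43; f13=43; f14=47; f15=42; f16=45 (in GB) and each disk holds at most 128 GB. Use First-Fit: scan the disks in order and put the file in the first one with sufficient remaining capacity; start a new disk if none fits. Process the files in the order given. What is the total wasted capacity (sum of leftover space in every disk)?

disk 1: place f1 (49 GB), 79 GB left
disk 1: place f2 (48 GB), 31 GB left
disk 2: place f3 (53 GB), 75 GB left
disk 2: place f4 (48 GB), 27 GB left
disk 3: place f5 (43 GB), 85 GB left
disk 3: place f6 (50 GB), 35 GB left
disk 4: place f7 (47 GB), 81 GB left
disk 4: place f8 (42 GB), 39 GB left
disk 5: place f9 (46 GB), 82 GB left
disk 5: place f10 (45 GB), 37 GB left
disk 6: place f11 (47 GB), 81 GB left
disk 6: place f12 (43 GB), 38 GB left
disk 7: place f13 (43 GB), 85 GB left
disk 7: place f14 (47 GB), 38 GB left
disk 8: place f15 (42 GB), 86 GB left
disk 8: place f16 (45 GB), 41 GB left
8 disks × 128 GB = 1024 GB; used 738 GB; unused 286 GB.

286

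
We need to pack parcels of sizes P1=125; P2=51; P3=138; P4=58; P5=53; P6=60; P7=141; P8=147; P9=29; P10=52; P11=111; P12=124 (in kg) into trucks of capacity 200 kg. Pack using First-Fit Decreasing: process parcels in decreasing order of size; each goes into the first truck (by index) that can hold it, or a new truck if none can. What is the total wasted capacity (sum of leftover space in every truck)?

111

Sorted descending: 147, 141, 138, 125, 124, 111, 60, 58, 53, 52, 51, 29.
truck 1: place 147 kg, 53 kg left
truck 2: place 141 kg, 59 kg left
truck 3: place 138 kg, 62 kg left
truck 4: place 125 kg, 75 kg left
truck 5: place 124 kg, 76 kg left
truck 6: place 111 kg, 89 kg left
truck 3: place 60 kg, 2 kg left
truck 2: place 58 kg, 1 kg left
truck 1: place 53 kg, 0 kg left
truck 4: place 52 kg, 23 kg left
truck 5: place 51 kg, 25 kg left
truck 6: place 29 kg, 60 kg left
6 trucks × 200 kg = 1200 kg; used 1089 kg; unused 111 kg.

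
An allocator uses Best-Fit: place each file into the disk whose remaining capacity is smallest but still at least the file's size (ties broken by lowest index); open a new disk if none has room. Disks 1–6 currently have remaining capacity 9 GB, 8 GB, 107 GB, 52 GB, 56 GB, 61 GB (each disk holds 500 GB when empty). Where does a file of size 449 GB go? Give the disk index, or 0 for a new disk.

No disk has ≥ 449 GB free, so a new disk is opened.

0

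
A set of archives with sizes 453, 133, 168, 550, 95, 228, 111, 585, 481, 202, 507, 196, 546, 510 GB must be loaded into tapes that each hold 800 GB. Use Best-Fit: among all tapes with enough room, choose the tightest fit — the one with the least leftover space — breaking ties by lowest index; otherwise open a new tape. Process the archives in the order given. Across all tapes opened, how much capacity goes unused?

Put 453 GB in tape 1; 347 GB remain.
Put 133 GB in tape 1; 214 GB remain.
Put 168 GB in tape 1; 46 GB remain.
Put 550 GB in tape 2; 250 GB remain.
Put 95 GB in tape 2; 155 GB remain.
Put 228 GB in tape 3; 572 GB remain.
Put 111 GB in tape 2; 44 GB remain.
Put 585 GB in tape 4; 215 GB remain.
Put 481 GB in tape 3; 91 GB remain.
Put 202 GB in tape 4; 13 GB remain.
Put 507 GB in tape 5; 293 GB remain.
Put 196 GB in tape 5; 97 GB remain.
Put 546 GB in tape 6; 254 GB remain.
Put 510 GB in tape 7; 290 GB remain.
7 tapes × 800 GB = 5600 GB; used 4765 GB; unused 835 GB.

835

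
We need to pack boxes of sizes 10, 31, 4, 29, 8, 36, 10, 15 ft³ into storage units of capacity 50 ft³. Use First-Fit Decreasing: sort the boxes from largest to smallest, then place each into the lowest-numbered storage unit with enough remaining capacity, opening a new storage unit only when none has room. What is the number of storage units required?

3

Sorted descending: 36, 31, 29, 15, 10, 10, 8, 4.
storage unit 1: place 36 ft³, 14 ft³ left
storage unit 2: place 31 ft³, 19 ft³ left
storage unit 3: place 29 ft³, 21 ft³ left
storage unit 2: place 15 ft³, 4 ft³ left
storage unit 1: place 10 ft³, 4 ft³ left
storage unit 3: place 10 ft³, 11 ft³ left
storage unit 3: place 8 ft³, 3 ft³ left
storage unit 1: place 4 ft³, 0 ft³ left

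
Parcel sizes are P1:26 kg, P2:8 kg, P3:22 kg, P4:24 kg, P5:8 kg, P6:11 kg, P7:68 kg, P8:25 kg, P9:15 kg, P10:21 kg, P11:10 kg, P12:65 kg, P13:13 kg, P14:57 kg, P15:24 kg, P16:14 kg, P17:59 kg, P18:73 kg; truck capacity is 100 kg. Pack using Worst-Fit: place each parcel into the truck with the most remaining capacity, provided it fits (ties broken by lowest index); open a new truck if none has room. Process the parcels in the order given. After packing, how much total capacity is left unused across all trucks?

157

P1 (26 kg) → truck 1 (remaining 74 kg)
P2 (8 kg) → truck 1 (remaining 66 kg)
P3 (22 kg) → truck 1 (remaining 44 kg)
P4 (24 kg) → truck 1 (remaining 20 kg)
P5 (8 kg) → truck 1 (remaining 12 kg)
P6 (11 kg) → truck 1 (remaining 1 kg)
P7 (68 kg) → truck 2 (remaining 32 kg)
P8 (25 kg) → truck 2 (remaining 7 kg)
P9 (15 kg) → truck 3 (remaining 85 kg)
P10 (21 kg) → truck 3 (remaining 64 kg)
P11 (10 kg) → truck 3 (remaining 54 kg)
P12 (65 kg) → truck 4 (remaining 35 kg)
P13 (13 kg) → truck 3 (remaining 41 kg)
P14 (57 kg) → truck 5 (remaining 43 kg)
P15 (24 kg) → truck 5 (remaining 19 kg)
P16 (14 kg) → truck 3 (remaining 27 kg)
P17 (59 kg) → truck 6 (remaining 41 kg)
P18 (73 kg) → truck 7 (remaining 27 kg)
7 trucks × 100 kg = 700 kg; used 543 kg; unused 157 kg.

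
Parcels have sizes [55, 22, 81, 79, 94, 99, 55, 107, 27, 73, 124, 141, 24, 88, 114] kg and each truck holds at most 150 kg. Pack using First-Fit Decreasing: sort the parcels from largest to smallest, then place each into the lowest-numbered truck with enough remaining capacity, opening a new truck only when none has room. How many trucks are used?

10

Sorted descending: 141, 124, 114, 107, 99, 94, 88, 81, 79, 73, 55, 55, 27, 24, 22.
Put 141 kg in truck 1; 9 kg remain.
Put 124 kg in truck 2; 26 kg remain.
Put 114 kg in truck 3; 36 kg remain.
Put 107 kg in truck 4; 43 kg remain.
Put 99 kg in truck 5; 51 kg remain.
Put 94 kg in truck 6; 56 kg remain.
Put 88 kg in truck 7; 62 kg remain.
Put 81 kg in truck 8; 69 kg remain.
Put 79 kg in truck 9; 71 kg remain.
Put 73 kg in truck 10; 77 kg remain.
Put 55 kg in truck 6; 1 kg remain.
Put 55 kg in truck 7; 7 kg remain.
Put 27 kg in truck 3; 9 kg remain.
Put 24 kg in truck 2; 2 kg remain.
Put 22 kg in truck 4; 21 kg remain.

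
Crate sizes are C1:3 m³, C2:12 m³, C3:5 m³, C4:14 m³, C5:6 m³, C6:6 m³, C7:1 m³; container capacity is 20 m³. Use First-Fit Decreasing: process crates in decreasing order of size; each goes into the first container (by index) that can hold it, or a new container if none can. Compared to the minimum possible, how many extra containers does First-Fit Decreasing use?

First-Fit Decreasing: [14,6] [12,6,1] [5,3] → 3 containers.
Total size 47 m³; any packing needs at least ⌈47/20⌉ = 3 containers.
So 3 is already optimal.

0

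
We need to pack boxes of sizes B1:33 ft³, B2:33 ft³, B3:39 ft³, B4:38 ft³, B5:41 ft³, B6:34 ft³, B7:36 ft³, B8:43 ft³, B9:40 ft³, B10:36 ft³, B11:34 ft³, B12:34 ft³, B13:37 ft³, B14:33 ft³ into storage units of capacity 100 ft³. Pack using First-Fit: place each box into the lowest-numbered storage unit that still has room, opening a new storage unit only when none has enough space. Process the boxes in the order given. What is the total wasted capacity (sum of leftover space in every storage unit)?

189

B1 (33 ft³) → storage unit 1 (remaining 67 ft³)
B2 (33 ft³) → storage unit 1 (remaining 34 ft³)
B3 (39 ft³) → storage unit 2 (remaining 61 ft³)
B4 (38 ft³) → storage unit 2 (remaining 23 ft³)
B5 (41 ft³) → storage unit 3 (remaining 59 ft³)
B6 (34 ft³) → storage unit 1 (remaining 0 ft³)
B7 (36 ft³) → storage unit 3 (remaining 23 ft³)
B8 (43 ft³) → storage unit 4 (remaining 57 ft³)
B9 (40 ft³) → storage unit 4 (remaining 17 ft³)
B10 (36 ft³) → storage unit 5 (remaining 64 ft³)
B11 (34 ft³) → storage unit 5 (remaining 30 ft³)
B12 (34 ft³) → storage unit 6 (remaining 66 ft³)
B13 (37 ft³) → storage unit 6 (remaining 29 ft³)
B14 (33 ft³) → storage unit 7 (remaining 67 ft³)
7 storage units × 100 ft³ = 700 ft³; used 511 ft³; unused 189 ft³.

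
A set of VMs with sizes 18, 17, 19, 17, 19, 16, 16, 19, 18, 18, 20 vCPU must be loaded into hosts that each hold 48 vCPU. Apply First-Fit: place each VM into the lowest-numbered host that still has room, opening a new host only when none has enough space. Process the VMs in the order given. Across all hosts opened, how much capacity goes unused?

Put 18 vCPU in host 1; 30 vCPU remain.
Put 17 vCPU in host 1; 13 vCPU remain.
Put 19 vCPU in host 2; 29 vCPU remain.
Put 17 vCPU in host 2; 12 vCPU remain.
Put 19 vCPU in host 3; 29 vCPU remain.
Put 16 vCPU in host 3; 13 vCPU remain.
Put 16 vCPU in host 4; 32 vCPU remain.
Put 19 vCPU in host 4; 13 vCPU remain.
Put 18 vCPU in host 5; 30 vCPU remain.
Put 18 vCPU in host 5; 12 vCPU remain.
Put 20 vCPU in host 6; 28 vCPU remain.
6 hosts × 48 vCPU = 288 vCPU; used 197 vCPU; unused 91 vCPU.

91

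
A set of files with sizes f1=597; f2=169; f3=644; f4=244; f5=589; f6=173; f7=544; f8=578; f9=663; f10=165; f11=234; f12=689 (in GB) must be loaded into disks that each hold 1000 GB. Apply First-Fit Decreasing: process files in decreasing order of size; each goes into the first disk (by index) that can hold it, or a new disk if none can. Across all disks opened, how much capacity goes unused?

Sorted descending: 689, 663, 644, 597, 589, 578, 544, 244, 234, 173, 169, 165.
disk 1: place 689 GB, 311 GB left
disk 2: place 663 GB, 337 GB left
disk 3: place 644 GB, 356 GB left
disk 4: place 597 GB, 403 GB left
disk 5: place 589 GB, 411 GB left
disk 6: place 578 GB, 422 GB left
disk 7: place 544 GB, 456 GB left
disk 1: place 244 GB, 67 GB left
disk 2: place 234 GB, 103 GB left
disk 3: place 173 GB, 183 GB left
disk 3: place 169 GB, 14 GB left
disk 4: place 165 GB, 238 GB left
7 disks × 1000 GB = 7000 GB; used 5289 GB; unused 1711 GB.

1711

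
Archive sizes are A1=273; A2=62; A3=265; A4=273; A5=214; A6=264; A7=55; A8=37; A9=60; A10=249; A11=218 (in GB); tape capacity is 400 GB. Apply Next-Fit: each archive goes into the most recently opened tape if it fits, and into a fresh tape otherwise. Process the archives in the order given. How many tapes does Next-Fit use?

Put A1 (273 GB) in tape 1; 127 GB remain.
Put A2 (62 GB) in tape 1; 65 GB remain.
Put A3 (265 GB) in tape 2; 135 GB remain.
Put A4 (273 GB) in tape 3; 127 GB remain.
Put A5 (214 GB) in tape 4; 186 GB remain.
Put A6 (264 GB) in tape 5; 136 GB remain.
Put A7 (55 GB) in tape 5; 81 GB remain.
Put A8 (37 GB) in tape 5; 44 GB remain.
Put A9 (60 GB) in tape 6; 340 GB remain.
Put A10 (249 GB) in tape 6; 91 GB remain.
Put A11 (218 GB) in tape 7; 182 GB remain.

7 tapes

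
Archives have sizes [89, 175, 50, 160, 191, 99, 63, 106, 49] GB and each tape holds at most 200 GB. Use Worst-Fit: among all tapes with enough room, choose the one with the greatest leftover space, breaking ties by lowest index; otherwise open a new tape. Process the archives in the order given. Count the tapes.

6

Put 89 GB in tape 1; 111 GB remain.
Put 175 GB in tape 2; 25 GB remain.
Put 50 GB in tape 1; 61 GB remain.
Put 160 GB in tape 3; 40 GB remain.
Put 191 GB in tape 4; 9 GB remain.
Put 99 GB in tape 5; 101 GB remain.
Put 63 GB in tape 5; 38 GB remain.
Put 106 GB in tape 6; 94 GB remain.
Put 49 GB in tape 6; 45 GB remain.
Final tapes: [89,50] [175] [160] [191] [99,63] [106,49].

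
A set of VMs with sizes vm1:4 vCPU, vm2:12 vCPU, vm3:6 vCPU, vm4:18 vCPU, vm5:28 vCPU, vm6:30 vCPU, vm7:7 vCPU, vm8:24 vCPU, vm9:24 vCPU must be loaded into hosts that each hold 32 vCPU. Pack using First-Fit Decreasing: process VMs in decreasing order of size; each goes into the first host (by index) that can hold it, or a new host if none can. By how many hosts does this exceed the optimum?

First-Fit Decreasing: [30] [28,4] [24,7] [24,6] [18,12] → 5 hosts.
Total size 153 vCPU; any packing needs at least ⌈153/32⌉ = 5 hosts.
So 5 is already optimal.

0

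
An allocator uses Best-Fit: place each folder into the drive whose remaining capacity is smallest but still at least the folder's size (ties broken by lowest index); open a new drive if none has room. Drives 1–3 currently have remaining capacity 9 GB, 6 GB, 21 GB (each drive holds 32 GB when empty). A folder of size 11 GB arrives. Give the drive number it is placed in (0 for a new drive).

Drives with room: drive 3 (21 GB).
Tightest fit is drive 3 with 21 GB free.

3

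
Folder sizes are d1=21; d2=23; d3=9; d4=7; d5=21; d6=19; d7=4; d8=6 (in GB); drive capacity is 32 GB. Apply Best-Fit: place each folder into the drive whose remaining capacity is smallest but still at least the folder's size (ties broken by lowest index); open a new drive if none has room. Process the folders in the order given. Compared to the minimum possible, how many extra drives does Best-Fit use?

0

Best-Fit: [21,7,4] [23,9] [21,6] [19] → 4 drives.
Total size 110 GB; any packing needs at least ⌈110/32⌉ = 4 drives.
So 4 is already optimal.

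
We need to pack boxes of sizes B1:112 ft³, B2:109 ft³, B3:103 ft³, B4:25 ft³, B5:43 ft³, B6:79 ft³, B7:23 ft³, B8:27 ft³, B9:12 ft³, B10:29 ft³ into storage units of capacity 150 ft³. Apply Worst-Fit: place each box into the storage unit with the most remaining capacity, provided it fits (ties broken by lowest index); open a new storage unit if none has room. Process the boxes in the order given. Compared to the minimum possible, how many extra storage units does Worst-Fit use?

1

Worst-Fit: [112,27] [109,23] [103,25] [43,79,12] [29] → 5 storage units.
Total size 562 ft³; any packing needs at least ⌈562/150⌉ = 4 storage units.
An optimal packing achieves that bound: [112,29] [109,27,12] [103,43] [79,25,23] → 4 storage units.
Excess: 5 − 4 = 1.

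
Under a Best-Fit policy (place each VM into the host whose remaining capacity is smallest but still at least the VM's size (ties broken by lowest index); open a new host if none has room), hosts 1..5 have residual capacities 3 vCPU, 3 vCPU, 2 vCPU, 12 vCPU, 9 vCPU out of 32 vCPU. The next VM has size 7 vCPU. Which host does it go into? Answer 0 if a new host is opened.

Hosts with room: host 4 (12 vCPU), host 5 (9 vCPU).
Tightest fit is host 5 with 9 vCPU free.

5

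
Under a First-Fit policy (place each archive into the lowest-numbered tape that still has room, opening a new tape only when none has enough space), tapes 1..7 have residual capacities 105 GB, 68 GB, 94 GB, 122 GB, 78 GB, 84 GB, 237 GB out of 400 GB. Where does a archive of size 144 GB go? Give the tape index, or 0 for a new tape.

7

Tapes with room: tape 7 (237 GB).
The first with room is tape 7.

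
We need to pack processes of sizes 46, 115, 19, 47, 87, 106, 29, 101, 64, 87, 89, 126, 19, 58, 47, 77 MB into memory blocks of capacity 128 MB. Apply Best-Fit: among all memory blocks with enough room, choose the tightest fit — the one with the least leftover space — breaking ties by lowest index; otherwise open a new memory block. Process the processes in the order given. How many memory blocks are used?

46 MB → memory block 1 (remaining 82 MB)
115 MB → memory block 2 (remaining 13 MB)
19 MB → memory block 1 (remaining 63 MB)
47 MB → memory block 1 (remaining 16 MB)
87 MB → memory block 3 (remaining 41 MB)
106 MB → memory block 4 (remaining 22 MB)
29 MB → memory block 3 (remaining 12 MB)
101 MB → memory block 5 (remaining 27 MB)
64 MB → memory block 6 (remaining 64 MB)
87 MB → memory block 7 (remaining 41 MB)
89 MB → memory block 8 (remaining 39 MB)
126 MB → memory block 9 (remaining 2 MB)
19 MB → memory block 4 (remaining 3 MB)
58 MB → memory block 6 (remaining 6 MB)
47 MB → memory block 10 (remaining 81 MB)
77 MB → memory block 10 (remaining 4 MB)

10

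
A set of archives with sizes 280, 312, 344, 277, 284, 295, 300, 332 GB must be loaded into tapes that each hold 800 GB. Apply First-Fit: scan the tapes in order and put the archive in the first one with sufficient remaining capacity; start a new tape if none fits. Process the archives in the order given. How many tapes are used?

4 tapes

tape 1: place 280 GB, 520 GB left
tape 1: place 312 GB, 208 GB left
tape 2: place 344 GB, 456 GB left
tape 2: place 277 GB, 179 GB left
tape 3: place 284 GB, 516 GB left
tape 3: place 295 GB, 221 GB left
tape 4: place 300 GB, 500 GB left
tape 4: place 332 GB, 168 GB left
Final tapes: [280,312] [344,277] [284,295] [300,332].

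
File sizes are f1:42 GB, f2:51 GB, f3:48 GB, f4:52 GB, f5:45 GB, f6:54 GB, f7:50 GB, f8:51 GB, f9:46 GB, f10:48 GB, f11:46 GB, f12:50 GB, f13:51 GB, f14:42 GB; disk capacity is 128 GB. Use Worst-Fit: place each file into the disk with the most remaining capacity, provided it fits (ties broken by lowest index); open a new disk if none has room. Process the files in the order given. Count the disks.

7

Put f1 (42 GB) in disk 1; 86 GB remain.
Put f2 (51 GB) in disk 1; 35 GB remain.
Put f3 (48 GB) in disk 2; 80 GB remain.
Put f4 (52 GB) in disk 2; 28 GB remain.
Put f5 (45 GB) in disk 3; 83 GB remain.
Put f6 (54 GB) in disk 3; 29 GB remain.
Put f7 (50 GB) in disk 4; 78 GB remain.
Put f8 (51 GB) in disk 4; 27 GB remain.
Put f9 (46 GB) in disk 5; 82 GB remain.
Put f10 (48 GB) in disk 5; 34 GB remain.
Put f11 (46 GB) in disk 6; 82 GB remain.
Put f12 (50 GB) in disk 6; 32 GB remain.
Put f13 (51 GB) in disk 7; 77 GB remain.
Put f14 (42 GB) in disk 7; 35 GB remain.
Final disks: [42,51] [48,52] [45,54] [50,51] [46,48] [46,50] [51,42].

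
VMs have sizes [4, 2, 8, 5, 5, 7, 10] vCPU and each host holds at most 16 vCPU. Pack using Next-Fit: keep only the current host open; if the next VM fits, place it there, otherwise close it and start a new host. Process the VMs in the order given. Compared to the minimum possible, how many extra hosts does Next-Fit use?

1

Next-Fit: [4,2,8] [5,5] [7] [10] → 4 hosts.
Total size 41 vCPU; any packing needs at least ⌈41/16⌉ = 3 hosts.
An optimal packing achieves that bound: [10,5] [8,7] [5,4,2] → 3 hosts.
Excess: 4 − 3 = 1.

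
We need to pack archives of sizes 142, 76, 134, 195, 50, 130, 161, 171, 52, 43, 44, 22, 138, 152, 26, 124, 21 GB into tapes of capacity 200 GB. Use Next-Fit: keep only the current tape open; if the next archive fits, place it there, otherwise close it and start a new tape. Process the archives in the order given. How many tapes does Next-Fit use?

11

tape 1: place 142 GB, 58 GB left
tape 2: place 76 GB, 124 GB left
tape 3: place 134 GB, 66 GB left
tape 4: place 195 GB, 5 GB left
tape 5: place 50 GB, 150 GB left
tape 5: place 130 GB, 20 GB left
tape 6: place 161 GB, 39 GB left
tape 7: place 171 GB, 29 GB left
tape 8: place 52 GB, 148 GB left
tape 8: place 43 GB, 105 GB left
tape 8: place 44 GB, 61 GB left
tape 8: place 22 GB, 39 GB left
tape 9: place 138 GB, 62 GB left
tape 10: place 152 GB, 48 GB left
tape 10: place 26 GB, 22 GB left
tape 11: place 124 GB, 76 GB left
tape 11: place 21 GB, 55 GB left
Final tapes: [142] [76] [134] [195] [50,130] [161] [171] [52,43,44,22] [138] [152,26] [124,21].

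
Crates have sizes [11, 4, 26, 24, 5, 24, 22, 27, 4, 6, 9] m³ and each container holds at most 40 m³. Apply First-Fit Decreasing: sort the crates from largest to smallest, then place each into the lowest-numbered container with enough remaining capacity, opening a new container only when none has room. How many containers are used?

Sorted descending: 27, 26, 24, 24, 22, 11, 9, 6, 5, 4, 4.
container 1: place 27 m³, 13 m³ left
container 2: place 26 m³, 14 m³ left
container 3: place 24 m³, 16 m³ left
container 4: place 24 m³, 16 m³ left
container 5: place 22 m³, 18 m³ left
container 1: place 11 m³, 2 m³ left
container 2: place 9 m³, 5 m³ left
container 3: place 6 m³, 10 m³ left
container 2: place 5 m³, 0 m³ left
container 3: place 4 m³, 6 m³ left
container 3: place 4 m³, 2 m³ left
Final containers: [27,11] [26,9,5] [24,6,4,4] [24] [22].

5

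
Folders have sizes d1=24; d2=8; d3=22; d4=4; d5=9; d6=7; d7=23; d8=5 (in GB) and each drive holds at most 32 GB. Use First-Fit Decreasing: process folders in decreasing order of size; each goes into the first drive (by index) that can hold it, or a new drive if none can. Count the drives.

4 drives

Sorted descending: 24, 23, 22, 9, 8, 7, 5, 4.
drive 1: place 24 GB, 8 GB left
drive 2: place 23 GB, 9 GB left
drive 3: place 22 GB, 10 GB left
drive 2: place 9 GB, 0 GB left
drive 1: place 8 GB, 0 GB left
drive 3: place 7 GB, 3 GB left
drive 4: place 5 GB, 27 GB left
drive 4: place 4 GB, 23 GB left
Final drives: [24,8] [23,9] [22,7] [5,4].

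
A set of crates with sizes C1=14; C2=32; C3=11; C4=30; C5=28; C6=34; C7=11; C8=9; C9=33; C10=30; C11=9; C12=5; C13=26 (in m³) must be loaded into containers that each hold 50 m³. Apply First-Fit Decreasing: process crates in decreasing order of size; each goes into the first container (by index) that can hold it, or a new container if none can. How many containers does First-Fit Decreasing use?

Sorted descending: 34, 33, 32, 30, 30, 28, 26, 14, 11, 11, 9, 9, 5.
Put 34 m³ in container 1; 16 m³ remain.
Put 33 m³ in container 2; 17 m³ remain.
Put 32 m³ in container 3; 18 m³ remain.
Put 30 m³ in container 4; 20 m³ remain.
Put 30 m³ in container 5; 20 m³ remain.
Put 28 m³ in container 6; 22 m³ remain.
Put 26 m³ in container 7; 24 m³ remain.
Put 14 m³ in container 1; 2 m³ remain.
Put 11 m³ in container 2; 6 m³ remain.
Put 11 m³ in container 3; 7 m³ remain.
Put 9 m³ in container 4; 11 m³ remain.
Put 9 m³ in container 4; 2 m³ remain.
Put 5 m³ in container 2; 1 m³ remain.
Final containers: [34,14] [33,11,5] [32,11] [30,9,9] [30] [28] [26].

7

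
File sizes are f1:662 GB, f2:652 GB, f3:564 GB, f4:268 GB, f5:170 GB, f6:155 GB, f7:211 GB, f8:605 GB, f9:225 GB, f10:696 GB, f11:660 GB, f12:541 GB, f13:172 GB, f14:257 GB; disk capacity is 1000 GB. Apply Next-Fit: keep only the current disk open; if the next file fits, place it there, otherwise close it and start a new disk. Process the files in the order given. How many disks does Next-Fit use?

8

Put f1 (662 GB) in disk 1; 338 GB remain.
Put f2 (652 GB) in disk 2; 348 GB remain.
Put f3 (564 GB) in disk 3; 436 GB remain.
Put f4 (268 GB) in disk 3; 168 GB remain.
Put f5 (170 GB) in disk 4; 830 GB remain.
Put f6 (155 GB) in disk 4; 675 GB remain.
Put f7 (211 GB) in disk 4; 464 GB remain.
Put f8 (605 GB) in disk 5; 395 GB remain.
Put f9 (225 GB) in disk 5; 170 GB remain.
Put f10 (696 GB) in disk 6; 304 GB remain.
Put f11 (660 GB) in disk 7; 340 GB remain.
Put f12 (541 GB) in disk 8; 459 GB remain.
Put f13 (172 GB) in disk 8; 287 GB remain.
Put f14 (257 GB) in disk 8; 30 GB remain.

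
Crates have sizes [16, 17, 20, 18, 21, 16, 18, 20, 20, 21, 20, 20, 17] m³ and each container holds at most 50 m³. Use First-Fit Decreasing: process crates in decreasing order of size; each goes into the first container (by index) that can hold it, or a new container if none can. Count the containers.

6

Sorted descending: 21, 21, 20, 20, 20, 20, 20, 18, 18, 17, 17, 16, 16.
Put 21 m³ in container 1; 29 m³ remain.
Put 21 m³ in container 1; 8 m³ remain.
Put 20 m³ in container 2; 30 m³ remain.
Put 20 m³ in container 2; 10 m³ remain.
Put 20 m³ in container 3; 30 m³ remain.
Put 20 m³ in container 3; 10 m³ remain.
Put 20 m³ in container 4; 30 m³ remain.
Put 18 m³ in container 4; 12 m³ remain.
Put 18 m³ in container 5; 32 m³ remain.
Put 17 m³ in container 5; 15 m³ remain.
Put 17 m³ in container 6; 33 m³ remain.
Put 16 m³ in container 6; 17 m³ remain.
Put 16 m³ in container 6; 1 m³ remain.
Final containers: [21,21] [20,20] [20,20] [20,18] [18,17] [17,16,16].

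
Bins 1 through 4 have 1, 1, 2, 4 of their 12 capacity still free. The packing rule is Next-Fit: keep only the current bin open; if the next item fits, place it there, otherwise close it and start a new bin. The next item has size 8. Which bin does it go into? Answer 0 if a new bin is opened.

Next-Fit only looks at bin 4, which has 4 free.
8 does not fit, so a new bin is opened.

0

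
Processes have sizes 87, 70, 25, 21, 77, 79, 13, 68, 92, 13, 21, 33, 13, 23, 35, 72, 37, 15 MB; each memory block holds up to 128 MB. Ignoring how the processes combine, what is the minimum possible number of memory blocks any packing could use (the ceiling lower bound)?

Total size = 87 + 70 + 25 + 21 + 77 + 79 + 13 + 68 + 92 + 13 + 21 + 33 + 13 + 23 + 35 + 72 + 37 + 15 = 794 MB.
⌈794 / 128⌉ = 7.

7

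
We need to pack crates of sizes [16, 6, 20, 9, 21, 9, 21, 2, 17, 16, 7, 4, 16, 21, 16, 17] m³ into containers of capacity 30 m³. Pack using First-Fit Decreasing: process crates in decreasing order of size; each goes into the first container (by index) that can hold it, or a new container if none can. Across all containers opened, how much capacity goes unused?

82

Sorted descending: 21, 21, 21, 20, 17, 17, 16, 16, 16, 16, 9, 9, 7, 6, 4, 2.
21 m³ → container 1 (remaining 9 m³)
21 m³ → container 2 (remaining 9 m³)
21 m³ → container 3 (remaining 9 m³)
20 m³ → container 4 (remaining 10 m³)
17 m³ → container 5 (remaining 13 m³)
17 m³ → container 6 (remaining 13 m³)
16 m³ → container 7 (remaining 14 m³)
16 m³ → container 8 (remaining 14 m³)
16 m³ → container 9 (remaining 14 m³)
16 m³ → container 10 (remaining 14 m³)
9 m³ → container 1 (remaining 0 m³)
9 m³ → container 2 (remaining 0 m³)
7 m³ → container 3 (remaining 2 m³)
6 m³ → container 4 (remaining 4 m³)
4 m³ → container 4 (remaining 0 m³)
2 m³ → container 3 (remaining 0 m³)
10 containers × 30 m³ = 300 m³; used 218 m³; unused 82 m³.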